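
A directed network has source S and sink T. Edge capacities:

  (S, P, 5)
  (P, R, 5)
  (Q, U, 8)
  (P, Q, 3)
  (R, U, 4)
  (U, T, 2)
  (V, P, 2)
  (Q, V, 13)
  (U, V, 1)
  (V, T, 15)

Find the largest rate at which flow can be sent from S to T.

Augment S→P→Q→U→T: bottleneck 2, flow now 2.
Augment S→P→Q→V→T: bottleneck 1, flow now 3.
Augment S→P→R→U→V→T: bottleneck 1, flow now 4.
Augment S→P→R→U→Q→V→T: bottleneck 1, flow now 5. (uses reverse residual edge)
No augmenting path remains; maximum flow = 5.
In the residual graph, reachable from S: {S}.
Min-cut edges: S→P (5); capacity 5 = 5.
This cut is saturated, so no flow can exceed 5.

5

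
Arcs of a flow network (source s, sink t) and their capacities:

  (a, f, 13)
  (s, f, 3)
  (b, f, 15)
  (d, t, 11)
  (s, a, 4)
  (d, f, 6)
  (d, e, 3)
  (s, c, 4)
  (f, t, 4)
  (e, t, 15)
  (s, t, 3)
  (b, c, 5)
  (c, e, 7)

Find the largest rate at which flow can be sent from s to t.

Augment s→t: bottleneck 3, flow now 3.
Augment s→f→t: bottleneck 3, flow now 6.
Augment s→a→f→t: bottleneck 1, flow now 7.
Augment s→c→e→t: bottleneck 4, flow now 11.
No augmenting path remains; maximum flow = 11.
In the residual graph, reachable from s: {s, a, f}.
Min-cut edges: s→c (4), s→t (3), f→t (4); capacity 4 + 3 + 4 = 11.
This cut is saturated, so no flow can exceed 11.

11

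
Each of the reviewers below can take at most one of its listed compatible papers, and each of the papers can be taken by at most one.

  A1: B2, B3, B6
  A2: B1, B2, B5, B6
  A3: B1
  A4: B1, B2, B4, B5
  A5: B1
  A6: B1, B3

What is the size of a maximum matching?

Unit-capacity flow: source→left, listed edges, right→sink; max matching = max flow.
Augmenting path A1→B2 (+1); matched 1.
Augmenting path A2→B1 (+1); matched 2.
Augmenting path A4→B4 (+1); matched 3.
Augmenting path A6→B3 (+1); matched 4.
Augmenting path A3→B1→A2→B5 (+1); matched 5.
No augmenting path remains; maximum matching = 5.
König certificate: {A1, A2, A4, A6, B1} is a vertex cover of size 5 (every listed pair touches it), so no matching can be larger.

5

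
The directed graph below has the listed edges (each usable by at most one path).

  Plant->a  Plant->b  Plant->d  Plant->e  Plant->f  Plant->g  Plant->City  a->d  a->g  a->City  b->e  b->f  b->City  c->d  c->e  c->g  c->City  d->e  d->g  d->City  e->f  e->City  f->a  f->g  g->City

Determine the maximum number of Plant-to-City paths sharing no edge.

6

Assign every edge capacity 1; by Menger, the answer equals the max flow.
Path Plant→City (+1); total 1.
Path Plant→a→City (+1); total 2.
Path Plant→b→City (+1); total 3.
Path Plant→d→City (+1); total 4.
Path Plant→e→City (+1); total 5.
Path Plant→g→City (+1); total 6.
No residual Plant→City path; max flow = 6.
Certifying cut of size 6: {Plant→City, Plant→b, a→City, d→City, e→City, g→City}.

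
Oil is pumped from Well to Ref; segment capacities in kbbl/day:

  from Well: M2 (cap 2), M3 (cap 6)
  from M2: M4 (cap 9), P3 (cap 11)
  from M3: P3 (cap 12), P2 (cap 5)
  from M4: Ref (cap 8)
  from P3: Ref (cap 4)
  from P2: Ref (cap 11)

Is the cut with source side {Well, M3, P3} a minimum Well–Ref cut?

Given cut capacity: 2 + 5 + 4 = 11.
Augment Well→M2→M4→Ref: bottleneck 2, flow now 2.
Augment Well→M3→P3→Ref: bottleneck 4, flow now 6.
Augment Well→M3→P2→Ref: bottleneck 2, flow now 8.
No augmenting path remains; maximum flow = 8.
In the residual graph, reachable from Well: {Well}.
Min-cut edges: Well→M2 (2), Well→M3 (6); capacity 2 + 6 = 8.
Cut capacity 11 exceeds the max flow 8, so it is not minimum.

No — its capacity is 11, but the minimum cut has capacity 8.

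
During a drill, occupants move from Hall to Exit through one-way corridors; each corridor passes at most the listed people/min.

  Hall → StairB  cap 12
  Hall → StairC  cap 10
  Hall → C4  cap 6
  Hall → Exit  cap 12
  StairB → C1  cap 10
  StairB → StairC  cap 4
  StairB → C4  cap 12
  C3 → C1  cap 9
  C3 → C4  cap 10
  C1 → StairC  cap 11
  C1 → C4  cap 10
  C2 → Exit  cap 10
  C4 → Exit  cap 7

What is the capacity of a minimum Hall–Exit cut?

19

Augment Hall→Exit: bottleneck 12, flow now 12.
Augment Hall→C4→Exit: bottleneck 6, flow now 18.
Augment Hall→StairB→C4→Exit: bottleneck 1, flow now 19.
No augmenting path remains; maximum flow = 19.
By max-flow min-cut, the minimum cut capacity equals the max flow.
In the residual graph, reachable from Hall: {Hall, StairB, C1, StairC, C4}.
Min-cut edges: Hall→Exit (12), C4→Exit (7); capacity 12 + 7 = 19.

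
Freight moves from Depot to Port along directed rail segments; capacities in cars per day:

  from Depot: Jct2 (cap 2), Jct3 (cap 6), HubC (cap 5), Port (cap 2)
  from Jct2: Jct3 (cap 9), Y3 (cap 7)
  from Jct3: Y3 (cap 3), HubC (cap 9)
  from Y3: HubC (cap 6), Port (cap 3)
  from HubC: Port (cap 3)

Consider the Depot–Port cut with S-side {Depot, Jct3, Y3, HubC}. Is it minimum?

No — its capacity is 10, but the minimum cut has capacity 8.

Given cut capacity: 2 + 2 + 3 + 3 = 10.
Augment Depot→Port: bottleneck 2, flow now 2.
Augment Depot→HubC→Port: bottleneck 3, flow now 5.
Augment Depot→Jct2→Y3→Port: bottleneck 2, flow now 7.
Augment Depot→Jct3→Y3→Port: bottleneck 1, flow now 8.
No augmenting path remains; maximum flow = 8.
In the residual graph, reachable from Depot: {Depot, Jct2, Jct3, Y3, HubC}.
Min-cut edges: Depot→Port (2), Y3→Port (3), HubC→Port (3); capacity 2 + 3 + 3 = 8.
Cut capacity 10 exceeds the max flow 8, so it is not minimum.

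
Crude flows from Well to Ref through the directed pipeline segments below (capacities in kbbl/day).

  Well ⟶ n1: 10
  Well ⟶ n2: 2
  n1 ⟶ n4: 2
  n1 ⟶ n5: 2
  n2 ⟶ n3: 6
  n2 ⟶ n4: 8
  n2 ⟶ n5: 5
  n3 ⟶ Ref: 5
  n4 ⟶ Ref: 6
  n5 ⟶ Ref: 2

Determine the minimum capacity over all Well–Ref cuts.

6

Augment Well→n1→n4→Ref: bottleneck 2, flow now 2.
Augment Well→n1→n5→Ref: bottleneck 2, flow now 4.
Augment Well→n2→n3→Ref: bottleneck 2, flow now 6.
No augmenting path remains; maximum flow = 6.
By max-flow min-cut, the minimum cut capacity equals the max flow.
In the residual graph, reachable from Well: {Well, n1}.
Min-cut edges: Well→n2 (2), n1→n4 (2), n1→n5 (2); capacity 2 + 2 + 2 = 6.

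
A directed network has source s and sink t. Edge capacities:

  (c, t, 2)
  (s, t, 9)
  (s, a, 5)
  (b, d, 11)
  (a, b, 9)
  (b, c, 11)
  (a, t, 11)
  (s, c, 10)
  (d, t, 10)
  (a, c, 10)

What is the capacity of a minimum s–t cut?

16

Augment s→t: bottleneck 9, flow now 9.
Augment s→a→t: bottleneck 5, flow now 14.
Augment s→c→t: bottleneck 2, flow now 16.
No augmenting path remains; maximum flow = 16.
By max-flow min-cut, the minimum cut capacity equals the max flow.
In the residual graph, reachable from s: {s, c}.
Min-cut edges: s→a (5), s→t (9), c→t (2); capacity 5 + 9 + 2 = 16.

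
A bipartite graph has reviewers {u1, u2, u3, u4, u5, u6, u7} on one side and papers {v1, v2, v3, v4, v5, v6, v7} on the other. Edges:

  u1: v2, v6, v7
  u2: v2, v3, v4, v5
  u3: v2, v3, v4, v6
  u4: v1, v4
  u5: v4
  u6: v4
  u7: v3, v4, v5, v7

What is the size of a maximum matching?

6

Unit-capacity flow: source→left, listed edges, right→sink; max matching = max flow.
Augmenting path u1→v2 (+1); matched 1.
Augmenting path u2→v3 (+1); matched 2.
Augmenting path u3→v4 (+1); matched 3.
Augmenting path u4→v1 (+1); matched 4.
Augmenting path u7→v5 (+1); matched 5.
Augmenting path u5→v4→u3→v6 (+1); matched 6.
No augmenting path remains; maximum matching = 6.
König certificate: {u1, u2, u3, u4, u7, v4} is a vertex cover of size 6 (every listed pair touches it), so no matching can be larger.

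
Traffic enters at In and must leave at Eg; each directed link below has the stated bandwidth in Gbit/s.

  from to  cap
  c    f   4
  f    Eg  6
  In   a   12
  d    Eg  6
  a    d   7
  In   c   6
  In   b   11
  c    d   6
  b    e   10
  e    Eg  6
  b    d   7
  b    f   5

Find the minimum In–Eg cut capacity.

Augment In→a→d→Eg: bottleneck 6, flow now 6.
Augment In→b→e→Eg: bottleneck 6, flow now 12.
Augment In→b→f→Eg: bottleneck 5, flow now 17.
Augment In→c→f→Eg: bottleneck 1, flow now 18.
No augmenting path remains; maximum flow = 18.
By max-flow min-cut, the minimum cut capacity equals the max flow.
In the residual graph, reachable from In: {In, a, b, c, d, e, f}.
Min-cut edges: d→Eg (6), e→Eg (6), f→Eg (6); capacity 6 + 6 + 6 = 18.

18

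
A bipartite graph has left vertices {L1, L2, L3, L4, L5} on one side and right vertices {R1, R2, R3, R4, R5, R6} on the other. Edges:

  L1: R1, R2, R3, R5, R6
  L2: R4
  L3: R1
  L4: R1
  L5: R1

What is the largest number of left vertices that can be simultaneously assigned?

3

Unit-capacity flow: source→left, listed edges, right→sink; max matching = max flow.
Augmenting path L1→R1 (+1); matched 1.
Augmenting path L2→R4 (+1); matched 2.
Augmenting path L3→R1→L1→R2 (+1); matched 3.
No augmenting path remains; maximum matching = 3.
König certificate: {L1, L2, R1} is a vertex cover of size 3 (every listed pair touches it), so no matching can be larger.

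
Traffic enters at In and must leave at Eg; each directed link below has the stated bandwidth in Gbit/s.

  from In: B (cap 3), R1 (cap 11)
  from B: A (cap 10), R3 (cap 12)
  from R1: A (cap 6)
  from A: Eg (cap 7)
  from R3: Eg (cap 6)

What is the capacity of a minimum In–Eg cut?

Augment In→B→A→Eg: bottleneck 3, flow now 3.
Augment In→R1→A→Eg: bottleneck 4, flow now 7.
Augment In→R1→A→B→R3→Eg: bottleneck 2, flow now 9. (uses reverse residual edge)
No augmenting path remains; maximum flow = 9.
By max-flow min-cut, the minimum cut capacity equals the max flow.
In the residual graph, reachable from In: {In, R1}.
Min-cut edges: In→B (3), R1→A (6); capacity 3 + 6 = 9.

9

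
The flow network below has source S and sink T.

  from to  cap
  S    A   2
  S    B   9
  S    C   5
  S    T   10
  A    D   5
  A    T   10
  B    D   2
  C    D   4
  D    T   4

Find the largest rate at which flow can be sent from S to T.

Augment S→T: bottleneck 10, flow now 10.
Augment S→A→T: bottleneck 2, flow now 12.
Augment S→B→D→T: bottleneck 2, flow now 14.
Augment S→C→D→T: bottleneck 2, flow now 16.
No augmenting path remains; maximum flow = 16.
In the residual graph, reachable from S: {S, B, C, D}.
Min-cut edges: S→A (2), S→T (10), D→T (4); capacity 2 + 10 + 4 = 16.
This cut is saturated, so no flow can exceed 16.

16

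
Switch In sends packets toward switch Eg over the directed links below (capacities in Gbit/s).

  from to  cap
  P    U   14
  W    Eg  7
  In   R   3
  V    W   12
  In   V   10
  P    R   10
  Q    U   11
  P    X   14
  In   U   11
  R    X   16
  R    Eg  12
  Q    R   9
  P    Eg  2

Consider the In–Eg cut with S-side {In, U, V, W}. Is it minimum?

Yes — it is a minimum cut (capacity 10).

Given cut capacity: 3 + 7 = 10.
Augment In→R→Eg: bottleneck 3, flow now 3.
Augment In→V→W→Eg: bottleneck 7, flow now 10.
No augmenting path remains; maximum flow = 10.
Cut capacity 10 equals the max flow, so it is a minimum cut.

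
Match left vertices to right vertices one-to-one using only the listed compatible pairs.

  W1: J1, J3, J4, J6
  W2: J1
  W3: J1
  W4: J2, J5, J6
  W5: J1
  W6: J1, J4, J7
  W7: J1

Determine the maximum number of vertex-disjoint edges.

4

Unit-capacity flow: source→left, listed edges, right→sink; max matching = max flow.
Augmenting path W1→J1 (+1); matched 1.
Augmenting path W4→J2 (+1); matched 2.
Augmenting path W6→J4 (+1); matched 3.
Augmenting path W2→J1→W1→J3 (+1); matched 4.
No augmenting path remains; maximum matching = 4.
König certificate: {W1, W4, W6, J1} is a vertex cover of size 4 (every listed pair touches it), so no matching can be larger.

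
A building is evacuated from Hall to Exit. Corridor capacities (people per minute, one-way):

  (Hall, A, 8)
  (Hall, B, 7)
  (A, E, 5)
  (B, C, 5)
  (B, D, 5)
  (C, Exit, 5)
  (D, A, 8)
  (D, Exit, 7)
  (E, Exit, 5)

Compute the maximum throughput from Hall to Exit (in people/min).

Augment Hall→A→E→Exit: bottleneck 5, flow now 5.
Augment Hall→B→C→Exit: bottleneck 5, flow now 10.
Augment Hall→B→D→Exit: bottleneck 2, flow now 12.
No augmenting path remains; maximum flow = 12.
In the residual graph, reachable from Hall: {Hall, A}.
Min-cut edges: Hall→B (7), A→E (5); capacity 7 + 5 = 12.
This cut is saturated, so no flow can exceed 12.

12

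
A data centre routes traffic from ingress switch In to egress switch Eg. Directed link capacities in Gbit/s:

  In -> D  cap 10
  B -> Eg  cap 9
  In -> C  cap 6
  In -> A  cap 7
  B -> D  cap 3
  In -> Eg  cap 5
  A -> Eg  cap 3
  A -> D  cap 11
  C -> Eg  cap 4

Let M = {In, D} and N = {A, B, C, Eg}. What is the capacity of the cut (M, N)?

18

Edges leaving {In, D}: In→A (7), In→C (6), In→Eg (5).
Cut capacity = 7 + 6 + 5 = 18.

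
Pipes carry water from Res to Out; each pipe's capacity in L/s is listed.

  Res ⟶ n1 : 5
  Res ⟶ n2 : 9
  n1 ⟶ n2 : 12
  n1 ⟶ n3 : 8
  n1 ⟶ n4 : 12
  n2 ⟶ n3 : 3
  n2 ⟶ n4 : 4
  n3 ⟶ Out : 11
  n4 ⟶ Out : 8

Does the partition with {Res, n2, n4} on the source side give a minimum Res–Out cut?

No — its capacity is 16, but the minimum cut has capacity 12.

Given cut capacity: 5 + 3 + 8 = 16.
Augment Res→n1→n3→Out: bottleneck 5, flow now 5.
Augment Res→n2→n3→Out: bottleneck 3, flow now 8.
Augment Res→n2→n4→Out: bottleneck 4, flow now 12.
No augmenting path remains; maximum flow = 12.
In the residual graph, reachable from Res: {Res, n2}.
Min-cut edges: Res→n1 (5), n2→n3 (3), n2→n4 (4); capacity 5 + 3 + 4 = 12.
Cut capacity 16 exceeds the max flow 12, so it is not minimum.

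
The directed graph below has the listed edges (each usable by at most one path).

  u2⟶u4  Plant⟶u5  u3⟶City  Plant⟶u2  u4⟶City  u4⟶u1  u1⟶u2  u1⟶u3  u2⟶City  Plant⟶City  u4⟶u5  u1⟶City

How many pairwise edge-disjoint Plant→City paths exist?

2

Assign every edge capacity 1; by Menger, the answer equals the max flow.
Path Plant→City (+1); total 1.
Path Plant→u2→City (+1); total 2.
No residual Plant→City path; max flow = 2.
Certifying cut of size 2: {Plant→City, Plant→u2}.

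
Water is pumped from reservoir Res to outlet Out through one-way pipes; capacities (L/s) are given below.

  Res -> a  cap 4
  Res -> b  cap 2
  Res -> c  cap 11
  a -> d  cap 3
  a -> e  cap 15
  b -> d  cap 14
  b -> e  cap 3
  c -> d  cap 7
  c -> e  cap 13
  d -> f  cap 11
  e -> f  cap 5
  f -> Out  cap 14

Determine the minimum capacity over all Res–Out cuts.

Augment Res→a→d→f→Out: bottleneck 3, flow now 3.
Augment Res→a→e→f→Out: bottleneck 1, flow now 4.
Augment Res→b→d→f→Out: bottleneck 2, flow now 6.
Augment Res→c→d→f→Out: bottleneck 6, flow now 12.
Augment Res→c→e→f→Out: bottleneck 2, flow now 14.
No augmenting path remains; maximum flow = 14.
By max-flow min-cut, the minimum cut capacity equals the max flow.
In the residual graph, reachable from Res: {Res, a, b, c, d, e, f}.
Min-cut edges: f→Out (14); capacity 14 = 14.

14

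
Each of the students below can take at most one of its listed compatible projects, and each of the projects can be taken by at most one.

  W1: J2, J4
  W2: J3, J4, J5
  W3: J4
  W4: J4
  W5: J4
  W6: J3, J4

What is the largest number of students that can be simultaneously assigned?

Unit-capacity flow: source→left, listed edges, right→sink; max matching = max flow.
Augmenting path W1→J2 (+1); matched 1.
Augmenting path W2→J3 (+1); matched 2.
Augmenting path W3→J4 (+1); matched 3.
Augmenting path W6→J3→W2→J5 (+1); matched 4.
No augmenting path remains; maximum matching = 4.
König certificate: {W1, W2, W6, J4} is a vertex cover of size 4 (every listed pair touches it), so no matching can be larger.

4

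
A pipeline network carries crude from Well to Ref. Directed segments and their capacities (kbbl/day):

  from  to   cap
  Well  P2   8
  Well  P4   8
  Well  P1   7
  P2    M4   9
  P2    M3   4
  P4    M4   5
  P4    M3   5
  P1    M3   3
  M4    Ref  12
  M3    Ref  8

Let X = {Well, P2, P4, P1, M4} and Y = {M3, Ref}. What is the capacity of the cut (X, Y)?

Edges leaving {Well, P2, P4, P1, M4}: P2→M3 (4), P4→M3 (5), P1→M3 (3), M4→Ref (12).
Cut capacity = 4 + 5 + 3 + 12 = 24.

24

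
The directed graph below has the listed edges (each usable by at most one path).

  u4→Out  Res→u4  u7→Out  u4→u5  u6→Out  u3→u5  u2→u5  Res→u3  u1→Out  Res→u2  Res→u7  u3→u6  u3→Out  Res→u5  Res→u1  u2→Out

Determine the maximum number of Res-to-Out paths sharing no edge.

5

Assign every edge capacity 1; by Menger, the answer equals the max flow.
Path Res→u1→Out (+1); total 1.
Path Res→u2→Out (+1); total 2.
Path Res→u3→Out (+1); total 3.
Path Res→u4→Out (+1); total 4.
Path Res→u7→Out (+1); total 5.
No residual Res→Out path; max flow = 5.
Certifying cut of size 5: {Res→u1, Res→u2, Res→u3, Res→u4, Res→u7}.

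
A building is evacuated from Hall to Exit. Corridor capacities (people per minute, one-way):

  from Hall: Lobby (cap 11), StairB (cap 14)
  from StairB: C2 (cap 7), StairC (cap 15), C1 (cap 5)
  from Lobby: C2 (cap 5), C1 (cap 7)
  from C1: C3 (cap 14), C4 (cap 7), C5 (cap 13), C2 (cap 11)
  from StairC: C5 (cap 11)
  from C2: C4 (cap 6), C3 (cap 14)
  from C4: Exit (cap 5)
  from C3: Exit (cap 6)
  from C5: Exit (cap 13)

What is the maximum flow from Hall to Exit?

Augment Hall→StairB→C1→C4→Exit: bottleneck 5, flow now 5.
Augment Hall→StairB→StairC→C5→Exit: bottleneck 9, flow now 14.
Augment Hall→Lobby→C1→C3→Exit: bottleneck 6, flow now 20.
Augment Hall→Lobby→C1→C5→Exit: bottleneck 1, flow now 21.
Augment Hall→Lobby→C2→C4→C1→C5→Exit: bottleneck 3, flow now 24. (uses reverse residual edge)
No augmenting path remains; maximum flow = 24.
In the residual graph, reachable from Hall: {Hall, StairB, Lobby, C1, StairC, C2, C4, C3, C5}.
Min-cut edges: C4→Exit (5), C3→Exit (6), C5→Exit (13); capacity 5 + 6 + 13 = 24.
This cut is saturated, so no flow can exceed 24.

24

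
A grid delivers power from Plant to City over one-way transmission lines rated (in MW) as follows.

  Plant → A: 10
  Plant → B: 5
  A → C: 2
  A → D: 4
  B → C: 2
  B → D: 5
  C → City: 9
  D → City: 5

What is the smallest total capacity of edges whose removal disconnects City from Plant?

9

Augment Plant→A→C→City: bottleneck 2, flow now 2.
Augment Plant→A→D→City: bottleneck 4, flow now 6.
Augment Plant→B→C→City: bottleneck 2, flow now 8.
Augment Plant→B→D→City: bottleneck 1, flow now 9.
No augmenting path remains; maximum flow = 9.
By max-flow min-cut, the minimum cut capacity equals the max flow.
In the residual graph, reachable from Plant: {Plant, A, B, D}.
Min-cut edges: A→C (2), B→C (2), D→City (5); capacity 2 + 2 + 5 = 9.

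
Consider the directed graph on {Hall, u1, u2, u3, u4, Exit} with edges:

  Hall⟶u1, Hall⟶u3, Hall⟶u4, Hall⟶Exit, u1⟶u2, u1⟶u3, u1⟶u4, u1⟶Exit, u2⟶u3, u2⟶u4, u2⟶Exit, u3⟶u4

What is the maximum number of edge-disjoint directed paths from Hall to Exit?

2

Assign every edge capacity 1; by Menger, the answer equals the max flow.
Path Hall→Exit (+1); total 1.
Path Hall→u1→Exit (+1); total 2.
No residual Hall→Exit path; max flow = 2.
Certifying cut of size 2: {Hall→Exit, Hall→u1}.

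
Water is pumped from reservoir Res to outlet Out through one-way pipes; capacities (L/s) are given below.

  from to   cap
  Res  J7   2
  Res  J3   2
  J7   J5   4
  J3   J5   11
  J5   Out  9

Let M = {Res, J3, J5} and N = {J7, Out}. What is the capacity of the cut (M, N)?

Edges leaving {Res, J3, J5}: Res→J7 (2), J5→Out (9).
Cut capacity = 2 + 9 = 11.

11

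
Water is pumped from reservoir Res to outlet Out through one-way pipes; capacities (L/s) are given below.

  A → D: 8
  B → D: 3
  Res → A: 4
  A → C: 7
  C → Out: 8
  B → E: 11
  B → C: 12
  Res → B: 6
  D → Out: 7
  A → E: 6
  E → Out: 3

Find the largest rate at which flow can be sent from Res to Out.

10

Augment Res→A→C→Out: bottleneck 4, flow now 4.
Augment Res→B→C→Out: bottleneck 4, flow now 8.
Augment Res→B→D→Out: bottleneck 2, flow now 10.
No augmenting path remains; maximum flow = 10.
In the residual graph, reachable from Res: {Res}.
Min-cut edges: Res→A (4), Res→B (6); capacity 4 + 6 = 10.
This cut is saturated, so no flow can exceed 10.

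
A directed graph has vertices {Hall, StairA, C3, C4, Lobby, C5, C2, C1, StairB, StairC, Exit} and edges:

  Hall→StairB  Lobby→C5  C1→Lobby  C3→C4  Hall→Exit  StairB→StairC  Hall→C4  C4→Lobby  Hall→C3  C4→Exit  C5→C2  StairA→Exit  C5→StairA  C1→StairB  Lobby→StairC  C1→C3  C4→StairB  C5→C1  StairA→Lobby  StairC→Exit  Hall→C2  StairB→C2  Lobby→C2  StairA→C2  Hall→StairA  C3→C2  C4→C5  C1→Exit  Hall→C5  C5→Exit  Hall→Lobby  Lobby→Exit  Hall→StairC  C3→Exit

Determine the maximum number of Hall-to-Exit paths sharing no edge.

7

Assign every edge capacity 1; by Menger, the answer equals the max flow.
Path Hall→Exit (+1); total 1.
Path Hall→StairA→Exit (+1); total 2.
Path Hall→C3→Exit (+1); total 3.
Path Hall→C4→Exit (+1); total 4.
Path Hall→Lobby→Exit (+1); total 5.
Path Hall→C5→Exit (+1); total 6.
Path Hall→StairC→Exit (+1); total 7.
No residual Hall→Exit path; max flow = 7.
Certifying cut of size 7: {Hall→C3, Hall→C4, Hall→C5, Hall→Exit, Hall→Lobby, Hall→StairA, StairC→Exit}.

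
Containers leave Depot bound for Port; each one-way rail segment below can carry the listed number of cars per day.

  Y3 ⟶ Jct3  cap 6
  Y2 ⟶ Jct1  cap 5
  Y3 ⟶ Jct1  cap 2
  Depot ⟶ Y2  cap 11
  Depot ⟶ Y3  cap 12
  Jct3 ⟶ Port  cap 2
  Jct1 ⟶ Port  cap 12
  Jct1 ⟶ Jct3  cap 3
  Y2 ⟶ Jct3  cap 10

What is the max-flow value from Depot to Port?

9

Augment Depot→Y3→Jct3→Port: bottleneck 2, flow now 2.
Augment Depot→Y3→Jct1→Port: bottleneck 2, flow now 4.
Augment Depot→Y2→Jct1→Port: bottleneck 5, flow now 9.
No augmenting path remains; maximum flow = 9.
In the residual graph, reachable from Depot: {Depot, Y3, Y2, Jct3}.
Min-cut edges: Y3→Jct1 (2), Y2→Jct1 (5), Jct3→Port (2); capacity 2 + 5 + 2 = 9.
This cut is saturated, so no flow can exceed 9.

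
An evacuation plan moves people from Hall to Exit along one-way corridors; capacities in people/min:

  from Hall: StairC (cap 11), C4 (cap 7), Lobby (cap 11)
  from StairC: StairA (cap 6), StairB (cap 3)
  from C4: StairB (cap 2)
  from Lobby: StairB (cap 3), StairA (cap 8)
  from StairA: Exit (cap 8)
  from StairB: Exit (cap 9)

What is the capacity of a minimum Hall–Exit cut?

Augment Hall→StairC→StairA→Exit: bottleneck 6, flow now 6.
Augment Hall→StairC→StairB→Exit: bottleneck 3, flow now 9.
Augment Hall→C4→StairB→Exit: bottleneck 2, flow now 11.
Augment Hall→Lobby→StairA→Exit: bottleneck 2, flow now 13.
Augment Hall→Lobby→StairB→Exit: bottleneck 3, flow now 16.
No augmenting path remains; maximum flow = 16.
By max-flow min-cut, the minimum cut capacity equals the max flow.
In the residual graph, reachable from Hall: {Hall, StairC, C4, Lobby, StairA}.
Min-cut edges: StairC→StairB (3), C4→StairB (2), Lobby→StairB (3), StairA→Exit (8); capacity 3 + 2 + 3 + 8 = 16.

16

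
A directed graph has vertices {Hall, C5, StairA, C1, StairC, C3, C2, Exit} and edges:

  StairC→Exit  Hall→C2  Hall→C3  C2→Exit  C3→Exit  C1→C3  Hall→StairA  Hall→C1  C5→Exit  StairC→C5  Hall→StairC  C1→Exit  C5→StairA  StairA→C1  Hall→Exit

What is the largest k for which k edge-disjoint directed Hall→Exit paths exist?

5

Assign every edge capacity 1; by Menger, the answer equals the max flow.
Path Hall→Exit (+1); total 1.
Path Hall→C1→Exit (+1); total 2.
Path Hall→StairC→Exit (+1); total 3.
Path Hall→C3→Exit (+1); total 4.
Path Hall→C2→Exit (+1); total 5.
No residual Hall→Exit path; max flow = 5.
Certifying cut of size 5: {C1→Exit, C3→Exit, Hall→C2, Hall→Exit, Hall→StairC}.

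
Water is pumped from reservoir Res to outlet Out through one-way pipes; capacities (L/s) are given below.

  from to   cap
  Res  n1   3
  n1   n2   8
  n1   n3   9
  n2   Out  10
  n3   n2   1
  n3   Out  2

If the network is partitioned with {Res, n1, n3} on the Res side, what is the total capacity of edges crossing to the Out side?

11

Edges leaving {Res, n1, n3}: n1→n2 (8), n3→n2 (1), n3→Out (2).
Cut capacity = 8 + 1 + 2 = 11.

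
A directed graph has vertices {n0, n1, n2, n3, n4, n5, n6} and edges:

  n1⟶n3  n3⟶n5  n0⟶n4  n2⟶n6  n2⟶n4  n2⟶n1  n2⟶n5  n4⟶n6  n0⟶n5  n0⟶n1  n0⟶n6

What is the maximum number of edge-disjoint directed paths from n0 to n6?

2

Assign every edge capacity 1; by Menger, the answer equals the max flow.
Path n0→n6 (+1); total 1.
Path n0→n4→n6 (+1); total 2.
No residual n0→n6 path; max flow = 2.
Certifying cut of size 2: {n0→n4, n0→n6}.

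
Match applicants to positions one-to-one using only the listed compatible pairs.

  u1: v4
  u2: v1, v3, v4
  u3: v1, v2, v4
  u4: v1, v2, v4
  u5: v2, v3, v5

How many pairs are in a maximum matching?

Unit-capacity flow: source→left, listed edges, right→sink; max matching = max flow.
Augmenting path u1→v4 (+1); matched 1.
Augmenting path u2→v1 (+1); matched 2.
Augmenting path u3→v2 (+1); matched 3.
Augmenting path u5→v3 (+1); matched 4.
Augmenting path u4→v1→u2→v3→u5→v5 (+1); matched 5.
No augmenting path remains; maximum matching = 5.
König certificate: {u1, u2, u3, u4, u5} is a vertex cover of size 5 (every listed pair touches it), so no matching can be larger.

5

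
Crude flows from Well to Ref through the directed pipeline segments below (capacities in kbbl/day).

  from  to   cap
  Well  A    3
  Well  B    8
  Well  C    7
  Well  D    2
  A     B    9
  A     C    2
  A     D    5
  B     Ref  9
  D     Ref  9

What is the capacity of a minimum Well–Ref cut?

Augment Well→B→Ref: bottleneck 8, flow now 8.
Augment Well→D→Ref: bottleneck 2, flow now 10.
Augment Well→A→B→Ref: bottleneck 1, flow now 11.
Augment Well→A→D→Ref: bottleneck 2, flow now 13.
No augmenting path remains; maximum flow = 13.
By max-flow min-cut, the minimum cut capacity equals the max flow.
In the residual graph, reachable from Well: {Well, C}.
Min-cut edges: Well→A (3), Well→B (8), Well→D (2); capacity 3 + 8 + 2 = 13.

13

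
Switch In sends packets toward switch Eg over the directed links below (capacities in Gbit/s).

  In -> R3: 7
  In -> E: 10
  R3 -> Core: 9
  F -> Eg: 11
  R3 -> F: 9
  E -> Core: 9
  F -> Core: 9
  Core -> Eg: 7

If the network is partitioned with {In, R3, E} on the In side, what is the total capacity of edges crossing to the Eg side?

27

Edges leaving {In, R3, E}: R3→Core (9), R3→F (9), E→Core (9).
Cut capacity = 9 + 9 + 9 = 27.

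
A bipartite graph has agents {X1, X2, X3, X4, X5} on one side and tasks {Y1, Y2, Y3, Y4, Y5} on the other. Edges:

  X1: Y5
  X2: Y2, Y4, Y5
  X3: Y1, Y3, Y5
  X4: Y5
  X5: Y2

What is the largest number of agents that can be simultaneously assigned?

Unit-capacity flow: source→left, listed edges, right→sink; max matching = max flow.
Augmenting path X1→Y5 (+1); matched 1.
Augmenting path X2→Y2 (+1); matched 2.
Augmenting path X3→Y1 (+1); matched 3.
Augmenting path X5→Y2→X2→Y4 (+1); matched 4.
No augmenting path remains; maximum matching = 4.
König certificate: {X2, X3, X5, Y5} is a vertex cover of size 4 (every listed pair touches it), so no matching can be larger.

4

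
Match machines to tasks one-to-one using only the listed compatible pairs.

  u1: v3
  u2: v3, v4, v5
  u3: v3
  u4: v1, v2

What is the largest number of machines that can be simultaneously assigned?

Unit-capacity flow: source→left, listed edges, right→sink; max matching = max flow.
Augmenting path u1→v3 (+1); matched 1.
Augmenting path u2→v4 (+1); matched 2.
Augmenting path u4→v1 (+1); matched 3.
No augmenting path remains; maximum matching = 3.
König certificate: {u2, u4, v3} is a vertex cover of size 3 (every listed pair touches it), so no matching can be larger.

3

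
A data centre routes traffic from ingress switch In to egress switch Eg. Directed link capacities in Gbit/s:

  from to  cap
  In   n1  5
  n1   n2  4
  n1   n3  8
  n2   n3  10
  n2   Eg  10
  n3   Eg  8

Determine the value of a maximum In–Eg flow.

5

Augment In→n1→n2→Eg: bottleneck 4, flow now 4.
Augment In→n1→n3→Eg: bottleneck 1, flow now 5.
No augmenting path remains; maximum flow = 5.
In the residual graph, reachable from In: {In}.
Min-cut edges: In→n1 (5); capacity 5 = 5.
This cut is saturated, so no flow can exceed 5.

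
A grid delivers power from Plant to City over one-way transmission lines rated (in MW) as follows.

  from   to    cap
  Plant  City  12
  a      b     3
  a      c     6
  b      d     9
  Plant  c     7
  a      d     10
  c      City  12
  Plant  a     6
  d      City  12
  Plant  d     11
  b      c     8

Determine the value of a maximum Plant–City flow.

Augment Plant→City: bottleneck 12, flow now 12.
Augment Plant→c→City: bottleneck 7, flow now 19.
Augment Plant→d→City: bottleneck 11, flow now 30.
Augment Plant→a→c→City: bottleneck 5, flow now 35.
Augment Plant→a→d→City: bottleneck 1, flow now 36.
No augmenting path remains; maximum flow = 36.
In the residual graph, reachable from Plant: {Plant}.
Min-cut edges: Plant→a (6), Plant→c (7), Plant→d (11), Plant→City (12); capacity 6 + 7 + 11 + 12 = 36.
This cut is saturated, so no flow can exceed 36.

36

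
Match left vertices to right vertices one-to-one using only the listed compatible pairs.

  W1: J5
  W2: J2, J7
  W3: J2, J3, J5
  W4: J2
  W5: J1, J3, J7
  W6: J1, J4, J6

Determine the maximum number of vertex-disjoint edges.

Unit-capacity flow: source→left, listed edges, right→sink; max matching = max flow.
Augmenting path W1→J5 (+1); matched 1.
Augmenting path W2→J2 (+1); matched 2.
Augmenting path W3→J3 (+1); matched 3.
Augmenting path W5→J1 (+1); matched 4.
Augmenting path W6→J4 (+1); matched 5.
Augmenting path W4→J2→W2→J7 (+1); matched 6.
No augmenting path remains; maximum matching = 6.
König certificate: {W1, W2, W3, W4, W5, W6} is a vertex cover of size 6 (every listed pair touches it), so no matching can be larger.

6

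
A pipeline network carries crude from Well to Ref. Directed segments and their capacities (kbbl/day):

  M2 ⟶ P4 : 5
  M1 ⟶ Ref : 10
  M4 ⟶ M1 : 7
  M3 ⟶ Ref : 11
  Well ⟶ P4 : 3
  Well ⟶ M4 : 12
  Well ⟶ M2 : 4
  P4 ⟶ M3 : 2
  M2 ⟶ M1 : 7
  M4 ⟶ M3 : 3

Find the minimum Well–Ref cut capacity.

Augment Well→M4→M1→Ref: bottleneck 7, flow now 7.
Augment Well→M4→M3→Ref: bottleneck 3, flow now 10.
Augment Well→P4→M3→Ref: bottleneck 2, flow now 12.
Augment Well→M2→M1→Ref: bottleneck 3, flow now 15.
No augmenting path remains; maximum flow = 15.
By max-flow min-cut, the minimum cut capacity equals the max flow.
In the residual graph, reachable from Well: {Well, M4, P4, M2, M1}.
Min-cut edges: M4→M3 (3), P4→M3 (2), M1→Ref (10); capacity 3 + 2 + 10 = 15.

15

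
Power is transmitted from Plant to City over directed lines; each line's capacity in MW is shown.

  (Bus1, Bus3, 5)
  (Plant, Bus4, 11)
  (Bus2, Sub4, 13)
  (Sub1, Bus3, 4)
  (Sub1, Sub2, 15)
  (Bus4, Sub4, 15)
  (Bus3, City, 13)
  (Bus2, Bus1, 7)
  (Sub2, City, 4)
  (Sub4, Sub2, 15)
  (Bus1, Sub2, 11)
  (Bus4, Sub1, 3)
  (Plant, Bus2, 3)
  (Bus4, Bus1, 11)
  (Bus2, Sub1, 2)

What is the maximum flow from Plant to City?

Augment Plant→Bus2→Sub4→Sub2→City: bottleneck 3, flow now 3.
Augment Plant→Bus4→Sub4→Sub2→City: bottleneck 1, flow now 4.
Augment Plant→Bus4→Bus1→Bus3→City: bottleneck 5, flow now 9.
Augment Plant→Bus4→Sub1→Bus3→City: bottleneck 3, flow now 12.
Augment Plant→Bus4→Sub4→Bus2→Sub1→Bus3→City: bottleneck 1, flow now 13. (uses reverse residual edge)
No augmenting path remains; maximum flow = 13.
In the residual graph, reachable from Plant: {Plant, Bus2, Bus4, Sub4, Bus1, Sub1, Sub2}.
Min-cut edges: Bus1→Bus3 (5), Sub1→Bus3 (4), Sub2→City (4); capacity 5 + 4 + 4 = 13.
This cut is saturated, so no flow can exceed 13.

13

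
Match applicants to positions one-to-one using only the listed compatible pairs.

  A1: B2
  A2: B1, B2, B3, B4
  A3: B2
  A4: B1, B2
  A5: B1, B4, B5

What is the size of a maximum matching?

Unit-capacity flow: source→left, listed edges, right→sink; max matching = max flow.
Augmenting path A1→B2 (+1); matched 1.
Augmenting path A2→B1 (+1); matched 2.
Augmenting path A5→B4 (+1); matched 3.
Augmenting path A4→B1→A2→B3 (+1); matched 4.
No augmenting path remains; maximum matching = 4.
König certificate: {A2, A4, A5, B2} is a vertex cover of size 4 (every listed pair touches it), so no matching can be larger.

4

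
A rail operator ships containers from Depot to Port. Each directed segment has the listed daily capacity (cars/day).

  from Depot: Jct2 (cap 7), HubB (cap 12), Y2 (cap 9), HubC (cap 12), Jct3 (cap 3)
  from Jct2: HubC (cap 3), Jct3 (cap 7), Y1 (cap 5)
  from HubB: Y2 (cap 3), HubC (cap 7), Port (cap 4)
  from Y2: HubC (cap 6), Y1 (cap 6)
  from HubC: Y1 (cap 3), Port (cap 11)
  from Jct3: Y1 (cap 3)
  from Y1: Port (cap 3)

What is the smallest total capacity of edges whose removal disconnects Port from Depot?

Augment Depot→HubB→Port: bottleneck 4, flow now 4.
Augment Depot→HubC→Port: bottleneck 11, flow now 15.
Augment Depot→Jct2→Y1→Port: bottleneck 3, flow now 18.
No augmenting path remains; maximum flow = 18.
By max-flow min-cut, the minimum cut capacity equals the max flow.
In the residual graph, reachable from Depot: {Depot, Jct2, HubB, Y2, HubC, Jct3, Y1}.
Min-cut edges: HubB→Port (4), HubC→Port (11), Y1→Port (3); capacity 4 + 11 + 3 = 18.

18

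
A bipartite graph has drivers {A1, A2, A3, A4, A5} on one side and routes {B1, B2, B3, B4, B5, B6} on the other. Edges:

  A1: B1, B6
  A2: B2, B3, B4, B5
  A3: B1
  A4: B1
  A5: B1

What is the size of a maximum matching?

3

Unit-capacity flow: source→left, listed edges, right→sink; max matching = max flow.
Augmenting path A1→B1 (+1); matched 1.
Augmenting path A2→B2 (+1); matched 2.
Augmenting path A3→B1→A1→B6 (+1); matched 3.
No augmenting path remains; maximum matching = 3.
König certificate: {A1, A2, B1} is a vertex cover of size 3 (every listed pair touches it), so no matching can be larger.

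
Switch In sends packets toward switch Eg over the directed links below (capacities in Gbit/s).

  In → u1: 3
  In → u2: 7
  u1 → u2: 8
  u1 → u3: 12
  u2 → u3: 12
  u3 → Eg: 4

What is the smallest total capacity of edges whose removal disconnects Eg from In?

4

Augment In→u1→u3→Eg: bottleneck 3, flow now 3.
Augment In→u2→u3→Eg: bottleneck 1, flow now 4.
No augmenting path remains; maximum flow = 4.
By max-flow min-cut, the minimum cut capacity equals the max flow.
In the residual graph, reachable from In: {In, u1, u2, u3}.
Min-cut edges: u3→Eg (4); capacity 4 = 4.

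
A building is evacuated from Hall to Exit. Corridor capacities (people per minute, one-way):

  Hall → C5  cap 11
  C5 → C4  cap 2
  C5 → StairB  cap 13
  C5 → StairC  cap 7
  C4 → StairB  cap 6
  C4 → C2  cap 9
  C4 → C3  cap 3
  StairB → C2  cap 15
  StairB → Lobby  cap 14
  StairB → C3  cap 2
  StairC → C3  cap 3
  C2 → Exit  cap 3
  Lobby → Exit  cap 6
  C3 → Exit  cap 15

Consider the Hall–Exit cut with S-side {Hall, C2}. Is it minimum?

Given cut capacity: 11 + 3 = 14.
Augment Hall→C5→C4→C2→Exit: bottleneck 2, flow now 2.
Augment Hall→C5→StairB→C2→Exit: bottleneck 1, flow now 3.
Augment Hall→C5→StairB→Lobby→Exit: bottleneck 6, flow now 9.
Augment Hall→C5→StairB→C3→Exit: bottleneck 2, flow now 11.
No augmenting path remains; maximum flow = 11.
In the residual graph, reachable from Hall: {Hall}.
Min-cut edges: Hall→C5 (11); capacity 11 = 11.
Cut capacity 14 exceeds the max flow 11, so it is not minimum.

No — its capacity is 14, but the minimum cut has capacity 11.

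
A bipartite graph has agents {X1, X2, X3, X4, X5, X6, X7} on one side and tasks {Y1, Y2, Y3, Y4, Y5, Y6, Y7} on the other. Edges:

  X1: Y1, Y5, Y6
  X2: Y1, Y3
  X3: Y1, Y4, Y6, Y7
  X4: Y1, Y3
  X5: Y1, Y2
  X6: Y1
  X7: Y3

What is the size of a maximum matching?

5

Unit-capacity flow: source→left, listed edges, right→sink; max matching = max flow.
Augmenting path X1→Y1 (+1); matched 1.
Augmenting path X2→Y3 (+1); matched 2.
Augmenting path X3→Y4 (+1); matched 3.
Augmenting path X5→Y2 (+1); matched 4.
Augmenting path X4→Y1→X1→Y5 (+1); matched 5.
No augmenting path remains; maximum matching = 5.
König certificate: {X1, X3, X5, Y1, Y3} is a vertex cover of size 5 (every listed pair touches it), so no matching can be larger.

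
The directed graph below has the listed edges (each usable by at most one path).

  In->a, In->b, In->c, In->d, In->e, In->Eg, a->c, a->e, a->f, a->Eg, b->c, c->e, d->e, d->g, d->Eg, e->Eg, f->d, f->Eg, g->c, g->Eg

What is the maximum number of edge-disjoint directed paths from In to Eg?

4

Assign every edge capacity 1; by Menger, the answer equals the max flow.
Path In→Eg (+1); total 1.
Path In→a→Eg (+1); total 2.
Path In→d→Eg (+1); total 3.
Path In→e→Eg (+1); total 4.
No residual In→Eg path; max flow = 4.
Certifying cut of size 4: {In→Eg, In→a, In→d, e→Eg}.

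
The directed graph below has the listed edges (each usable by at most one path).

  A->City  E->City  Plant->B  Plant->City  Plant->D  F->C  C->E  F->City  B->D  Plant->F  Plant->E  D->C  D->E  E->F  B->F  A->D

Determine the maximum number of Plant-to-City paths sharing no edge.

Assign every edge capacity 1; by Menger, the answer equals the max flow.
Path Plant→City (+1); total 1.
Path Plant→E→City (+1); total 2.
Path Plant→F→City (+1); total 3.
No residual Plant→City path; max flow = 3.
Certifying cut of size 3: {E→City, F→City, Plant→City}.

3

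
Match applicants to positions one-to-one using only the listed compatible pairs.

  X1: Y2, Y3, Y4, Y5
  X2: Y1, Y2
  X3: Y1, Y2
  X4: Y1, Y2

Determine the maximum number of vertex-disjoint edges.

Unit-capacity flow: source→left, listed edges, right→sink; max matching = max flow.
Augmenting path X1→Y2 (+1); matched 1.
Augmenting path X2→Y1 (+1); matched 2.
Augmenting path X3→Y2→X1→Y3 (+1); matched 3.
No augmenting path remains; maximum matching = 3.
König certificate: {X1, Y1, Y2} is a vertex cover of size 3 (every listed pair touches it), so no matching can be larger.

3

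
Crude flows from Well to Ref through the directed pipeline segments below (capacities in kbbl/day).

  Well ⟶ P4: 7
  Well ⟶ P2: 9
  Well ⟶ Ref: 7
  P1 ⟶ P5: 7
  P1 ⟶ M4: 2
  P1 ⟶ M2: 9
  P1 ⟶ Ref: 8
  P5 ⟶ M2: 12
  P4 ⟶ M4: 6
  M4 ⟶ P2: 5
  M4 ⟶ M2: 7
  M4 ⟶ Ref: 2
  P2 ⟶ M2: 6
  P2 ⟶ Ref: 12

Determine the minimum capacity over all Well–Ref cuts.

Augment Well→Ref: bottleneck 7, flow now 7.
Augment Well→P2→Ref: bottleneck 9, flow now 16.
Augment Well→P4→M4→Ref: bottleneck 2, flow now 18.
Augment Well→P4→M4→P2→Ref: bottleneck 3, flow now 21.
No augmenting path remains; maximum flow = 21.
By max-flow min-cut, the minimum cut capacity equals the max flow.
In the residual graph, reachable from Well: {Well, P4, M4, P2, M2}.
Min-cut edges: Well→Ref (7), M4→Ref (2), P2→Ref (12); capacity 7 + 2 + 12 = 21.

21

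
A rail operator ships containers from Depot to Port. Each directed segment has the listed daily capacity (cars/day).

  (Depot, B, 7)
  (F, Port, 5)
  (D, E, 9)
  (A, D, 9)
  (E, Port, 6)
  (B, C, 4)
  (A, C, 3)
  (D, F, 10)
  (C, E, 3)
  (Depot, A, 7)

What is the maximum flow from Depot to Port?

10

Augment Depot→A→C→E→Port: bottleneck 3, flow now 3.
Augment Depot→A→D→E→Port: bottleneck 3, flow now 6.
Augment Depot→A→D→F→Port: bottleneck 1, flow now 7.
Augment Depot→B→C→A→D→F→Port: bottleneck 3, flow now 10. (uses reverse residual edge)
No augmenting path remains; maximum flow = 10.
In the residual graph, reachable from Depot: {Depot, B, C}.
Min-cut edges: Depot→A (7), C→E (3); capacity 7 + 3 = 10.
This cut is saturated, so no flow can exceed 10.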